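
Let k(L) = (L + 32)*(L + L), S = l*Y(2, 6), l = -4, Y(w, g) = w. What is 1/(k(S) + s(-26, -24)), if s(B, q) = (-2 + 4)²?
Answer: -1/380 ≈ -0.0026316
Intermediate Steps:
s(B, q) = 4 (s(B, q) = 2² = 4)
S = -8 (S = -4*2 = -8)
k(L) = 2*L*(32 + L) (k(L) = (32 + L)*(2*L) = 2*L*(32 + L))
1/(k(S) + s(-26, -24)) = 1/(2*(-8)*(32 - 8) + 4) = 1/(2*(-8)*24 + 4) = 1/(-384 + 4) = 1/(-380) = -1/380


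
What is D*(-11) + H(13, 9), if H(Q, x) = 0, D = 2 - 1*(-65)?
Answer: -737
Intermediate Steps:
D = 67 (D = 2 + 65 = 67)
D*(-11) + H(13, 9) = 67*(-11) + 0 = -737 + 0 = -737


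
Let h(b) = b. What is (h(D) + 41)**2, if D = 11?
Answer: 2704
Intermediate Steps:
(h(D) + 41)**2 = (11 + 41)**2 = 52**2 = 2704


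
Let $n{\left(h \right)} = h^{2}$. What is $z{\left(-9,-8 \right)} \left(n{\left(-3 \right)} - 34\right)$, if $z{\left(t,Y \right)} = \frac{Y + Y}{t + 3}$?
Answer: $- \frac{200}{3} \approx -66.667$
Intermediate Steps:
$z{\left(t,Y \right)} = \frac{2 Y}{3 + t}$
$z{\left(-9,-8 \right)} \left(n{\left(-3 \right)} - 34\right) = 2 \left(-8\right) \frac{1}{3 - 9} \left(\left(-3\right)^{2} - 34\right) = 2 \left(-8\right) \frac{1}{-6} \left(9 - 34\right) = 2 \left(-8\right) \left(- \frac{1}{6}\right) \left(-25\right) = \frac{8}{3} \left(-25\right) = - \frac{200}{3}$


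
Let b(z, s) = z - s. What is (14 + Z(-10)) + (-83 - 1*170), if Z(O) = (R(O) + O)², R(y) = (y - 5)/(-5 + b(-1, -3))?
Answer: -214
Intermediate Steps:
R(y) = 5/3 - y/3 (R(y) = (y - 5)/(-5 + (-1 - 1*(-3))) = (-5 + y)/(-5 + (-1 + 3)) = (-5 + y)/(-5 + 2) = (-5 + y)/(-3) = (-5 + y)*(-⅓) = 5/3 - y/3)
Z(O) = (5/3 + 2*O/3)² (Z(O) = ((5/3 - O/3) + O)² = (5/3 + 2*O/3)²)
(14 + Z(-10)) + (-83 - 1*170) = (14 + (5 + 2*(-10))²/9) + (-83 - 1*170) = (14 + (5 - 20)²/9) + (-83 - 170) = (14 + (⅑)*(-15)²) - 253 = (14 + (⅑)*225) - 253 = (14 + 25) - 253 = 39 - 253 = -214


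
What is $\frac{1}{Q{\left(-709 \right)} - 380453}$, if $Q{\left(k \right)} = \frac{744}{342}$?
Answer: $- \frac{57}{21685697} \approx -2.6285 \cdot 10^{-6}$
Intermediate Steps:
$Q{\left(k \right)} = \frac{124}{57}$ ($Q{\left(k \right)} = 744 \cdot \frac{1}{342} = \frac{124}{57}$)
$\frac{1}{Q{\left(-709 \right)} - 380453} = \frac{1}{\frac{124}{57} - 380453} = \frac{1}{- \frac{21685697}{57}} = - \frac{57}{21685697}$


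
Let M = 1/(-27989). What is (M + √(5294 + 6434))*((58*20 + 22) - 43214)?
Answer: 42032/27989 - 168128*√733 ≈ -4.5519e+6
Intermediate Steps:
M = -1/27989 ≈ -3.5728e-5
(M + √(5294 + 6434))*((58*20 + 22) - 43214) = (-1/27989 + √(5294 + 6434))*((58*20 + 22) - 43214) = (-1/27989 + √11728)*((1160 + 22) - 43214) = (-1/27989 + 4*√733)*(1182 - 43214) = (-1/27989 + 4*√733)*(-42032) = 42032/27989 - 168128*√733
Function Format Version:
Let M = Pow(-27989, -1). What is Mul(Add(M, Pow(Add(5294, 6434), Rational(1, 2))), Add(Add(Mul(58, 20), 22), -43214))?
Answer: Add(Rational(42032, 27989), Mul(-168128, Pow(733, Rational(1, 2)))) ≈ -4.5519e+6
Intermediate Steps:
M = Rational(-1, 27989) ≈ -3.5728e-5
Mul(Add(M, Pow(Add(5294, 6434), Rational(1, 2))), Add(Add(Mul(58, 20), 22), -43214)) = Mul(Add(Rational(-1, 27989), Pow(Add(5294, 6434), Rational(1, 2))), Add(Add(Mul(58, 20), 22), -43214)) = Mul(Add(Rational(-1, 27989), Pow(11728, Rational(1, 2))), Add(Add(1160, 22), -43214)) = Mul(Add(Rational(-1, 27989), Mul(4, Pow(733, Rational(1, 2)))), Add(1182, -43214)) = Mul(Add(Rational(-1, 27989), Mul(4, Pow(733, Rational(1, 2)))), -42032) = Add(Rational(42032, 27989), Mul(-168128, Pow(733, Rational(1, 2))))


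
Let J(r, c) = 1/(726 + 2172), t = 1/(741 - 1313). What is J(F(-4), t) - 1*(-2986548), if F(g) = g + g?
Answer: 8655016105/2898 ≈ 2.9865e+6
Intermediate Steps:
F(g) = 2*g
t = -1/572 (t = 1/(-572) = -1/572 ≈ -0.0017483)
J(r, c) = 1/2898
J(F(-4), t) - 1*(-2986548) = 1/2898 - 1*(-2986548) = 1/2898 + 2986548 = 8655016105/2898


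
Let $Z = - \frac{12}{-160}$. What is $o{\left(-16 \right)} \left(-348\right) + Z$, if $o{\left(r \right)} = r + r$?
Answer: $\frac{445443}{40} \approx 11136.0$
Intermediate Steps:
$o{\left(r \right)} = 2 r$
$Z = \frac{3}{40}$ ($Z = \left(-12\right) \left(- \frac{1}{160}\right) = \frac{3}{40} \approx 0.075$)
$o{\left(-16 \right)} \left(-348\right) + Z = 2 \left(-16\right) \left(-348\right) + \frac{3}{40} = \left(-32\right) \left(-348\right) + \frac{3}{40} = 11136 + \frac{3}{40} = \frac{445443}{40}$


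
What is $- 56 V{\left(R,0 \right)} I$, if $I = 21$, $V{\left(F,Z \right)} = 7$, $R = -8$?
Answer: $-8232$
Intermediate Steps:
$- 56 V{\left(R,0 \right)} I = \left(-56\right) 7 \cdot 21 = \left(-392\right) 21 = -8232$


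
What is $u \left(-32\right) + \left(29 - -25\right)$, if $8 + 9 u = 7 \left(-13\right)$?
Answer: $406$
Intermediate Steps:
$u = -11$ ($u = - \frac{8}{9} + \frac{7 \left(-13\right)}{9} = - \frac{8}{9} + \frac{1}{9} \left(-91\right) = - \frac{8}{9} - \frac{91}{9} = -11$)
$u \left(-32\right) + \left(29 - -25\right) = \left(-11\right) \left(-32\right) + \left(29 - -25\right) = 352 + \left(29 + 25\right) = 352 + 54 = 406$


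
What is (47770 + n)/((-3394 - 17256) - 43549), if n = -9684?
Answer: -38086/64199 ≈ -0.59325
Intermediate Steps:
(47770 + n)/((-3394 - 17256) - 43549) = (47770 - 9684)/((-3394 - 17256) - 43549) = 38086/(-20650 - 43549) = 38086/(-64199) = 38086*(-1/64199) = -38086/64199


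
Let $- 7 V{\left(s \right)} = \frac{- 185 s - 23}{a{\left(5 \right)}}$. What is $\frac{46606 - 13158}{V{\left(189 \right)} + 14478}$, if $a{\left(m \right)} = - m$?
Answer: $\frac{585340}{235871} \approx 2.4816$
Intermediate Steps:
$V{\left(s \right)} = - \frac{23}{35} - \frac{37 s}{7}$ ($V{\left(s \right)} = - \frac{\left(- 185 s - 23\right) \frac{1}{\left(-1\right) 5}}{7} = - \frac{\left(-23 - 185 s\right) \frac{1}{-5}}{7} = - \frac{\left(-23 - 185 s\right) \left(- \frac{1}{5}\right)}{7} = - \frac{\frac{23}{5} + 37 s}{7} = - \frac{23}{35} - \frac{37 s}{7}$)
$\frac{46606 - 13158}{V{\left(189 \right)} + 14478} = \frac{46606 - 13158}{\left(- \frac{23}{35} - 999\right) + 14478} = \frac{33448}{\left(- \frac{23}{35} - 999\right) + 14478} = \frac{33448}{- \frac{34988}{35} + 14478} = \frac{33448}{\frac{471742}{35}} = 33448 \cdot \frac{35}{471742} = \frac{585340}{235871}$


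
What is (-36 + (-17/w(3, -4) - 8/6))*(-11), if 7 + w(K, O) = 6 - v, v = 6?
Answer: 8063/21 ≈ 383.95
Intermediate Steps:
w(K, O) = -7 (w(K, O) = -7 + (6 - 1*6) = -7 + (6 - 6) = -7 + 0 = -7)
(-36 + (-17/w(3, -4) - 8/6))*(-11) = (-36 + (-17/(-7) - 8/6))*(-11) = (-36 + (-17*(-1/7) - 8*1/6))*(-11) = (-36 + (17/7 - 4/3))*(-11) = (-36 + 23/21)*(-11) = -733/21*(-11) = 8063/21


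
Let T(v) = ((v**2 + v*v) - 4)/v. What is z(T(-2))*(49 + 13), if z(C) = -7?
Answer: -434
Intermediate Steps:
T(v) = (-4 + 2*v**2)/v (T(v) = ((v**2 + v**2) - 4)/v = (2*v**2 - 4)/v = (-4 + 2*v**2)/v)
z(T(-2))*(49 + 13) = -7*(49 + 13) = -7*62 = -434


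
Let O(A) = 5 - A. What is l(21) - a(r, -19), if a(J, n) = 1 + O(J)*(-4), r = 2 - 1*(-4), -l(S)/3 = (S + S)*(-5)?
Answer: 625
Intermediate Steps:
l(S) = 30*S (l(S) = -3*(S + S)*(-5) = -3*2*S*(-5) = -(-30)*S = 30*S)
r = 6 (r = 2 + 4 = 6)
a(J, n) = -19 + 4*J (a(J, n) = 1 + (5 - J)*(-4) = 1 + (-20 + 4*J) = -19 + 4*J)
l(21) - a(r, -19) = 30*21 - (-19 + 4*6) = 630 - (-19 + 24) = 630 - 1*5 = 630 - 5 = 625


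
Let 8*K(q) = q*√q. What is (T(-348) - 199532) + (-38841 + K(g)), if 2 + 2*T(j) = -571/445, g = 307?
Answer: -212153431/890 + 307*√307/8 ≈ -2.3770e+5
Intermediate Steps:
T(j) = -1461/890 (T(j) = -1 + (-571/445)/2 = -1 + (-571*1/445)/2 = -1 + (½)*(-571/445) = -1 - 571/890 = -1461/890)
K(q) = q^(3/2)/8 (K(q) = (q*√q)/8 = q^(3/2)/8)
(T(-348) - 199532) + (-38841 + K(g)) = (-1461/890 - 199532) + (-38841 + 307^(3/2)/8) = -177584941/890 + (-38841 + (307*√307)/8) = -177584941/890 + (-38841 + 307*√307/8) = -212153431/890 + 307*√307/8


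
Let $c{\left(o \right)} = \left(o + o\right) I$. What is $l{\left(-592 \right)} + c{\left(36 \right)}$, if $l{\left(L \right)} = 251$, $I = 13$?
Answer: $1187$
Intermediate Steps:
$c{\left(o \right)} = 26 o$ ($c{\left(o \right)} = \left(o + o\right) 13 = 2 o 13 = 26 o$)
$l{\left(-592 \right)} + c{\left(36 \right)} = 251 + 26 \cdot 36 = 251 + 936 = 1187$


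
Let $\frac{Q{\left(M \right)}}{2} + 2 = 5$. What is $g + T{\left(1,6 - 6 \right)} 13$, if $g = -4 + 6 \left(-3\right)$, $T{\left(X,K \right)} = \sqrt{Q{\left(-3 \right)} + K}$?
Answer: $-22 + 13 \sqrt{6} \approx 9.8434$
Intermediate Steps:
$Q{\left(M \right)} = 6$ ($Q{\left(M \right)} = -4 + 2 \cdot 5 = -4 + 10 = 6$)
$T{\left(X,K \right)} = \sqrt{6 + K}$
$g = -22$ ($g = -4 - 18 = -22$)
$g + T{\left(1,6 - 6 \right)} 13 = -22 + \sqrt{6 + \left(6 - 6\right)} 13 = -22 + \sqrt{6 + 0} \cdot 13 = -22 + \sqrt{6} \cdot 13 = -22 + 13 \sqrt{6}$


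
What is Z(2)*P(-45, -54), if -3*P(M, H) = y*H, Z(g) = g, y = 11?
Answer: 396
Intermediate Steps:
P(M, H) = -11*H/3
Z(2)*P(-45, -54) = 2*(-11/3*(-54)) = 2*198 = 396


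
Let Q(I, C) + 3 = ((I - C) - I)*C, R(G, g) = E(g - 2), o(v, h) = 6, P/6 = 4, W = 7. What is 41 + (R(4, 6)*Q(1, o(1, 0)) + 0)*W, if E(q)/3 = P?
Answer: -19615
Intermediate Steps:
P = 24 (P = 6*4 = 24)
E(q) = 72 (E(q) = 3*24 = 72)
R(G, g) = 72
Q(I, C) = -3 - C² (Q(I, C) = -3 + ((I - C) - I)*C = -3 + (-C)*C = -3 - C²)
41 + (R(4, 6)*Q(1, o(1, 0)) + 0)*W = 41 + (72*(-3 - 1*6²) + 0)*7 = 41 + (72*(-3 - 1*36) + 0)*7 = 41 + (72*(-3 - 36) + 0)*7 = 41 + (72*(-39) + 0)*7 = 41 + (-2808 + 0)*7 = 41 - 2808*7 = 41 - 19656 = -19615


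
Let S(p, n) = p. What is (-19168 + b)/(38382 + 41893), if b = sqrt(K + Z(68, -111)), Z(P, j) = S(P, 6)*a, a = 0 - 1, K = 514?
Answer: -19168/80275 + sqrt(446)/80275 ≈ -0.23852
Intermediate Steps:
a = -1
Z(P, j) = -P (Z(P, j) = P*(-1) = -P)
b = sqrt(446) (b = sqrt(514 - 1*68) = sqrt(514 - 68) = sqrt(446) ≈ 21.119)
(-19168 + b)/(38382 + 41893) = (-19168 + sqrt(446))/(38382 + 41893) = (-19168 + sqrt(446))/80275 = (-19168 + sqrt(446))*(1/80275) = -19168/80275 + sqrt(446)/80275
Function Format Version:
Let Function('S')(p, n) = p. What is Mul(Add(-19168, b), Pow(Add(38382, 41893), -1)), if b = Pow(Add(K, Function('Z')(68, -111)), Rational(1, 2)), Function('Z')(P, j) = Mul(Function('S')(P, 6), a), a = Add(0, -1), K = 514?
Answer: Add(Rational(-19168, 80275), Mul(Rational(1, 80275), Pow(446, Rational(1, 2)))) ≈ -0.23852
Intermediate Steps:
a = -1
Function('Z')(P, j) = Mul(-1, P) (Function('Z')(P, j) = Mul(P, -1) = Mul(-1, P))
b = Pow(446, Rational(1, 2)) (b = Pow(Add(514, Mul(-1, 68)), Rational(1, 2)) = Pow(Add(514, -68), Rational(1, 2)) = Pow(446, Rational(1, 2)) ≈ 21.119)
Mul(Add(-19168, b), Pow(Add(38382, 41893), -1)) = Mul(Add(-19168, Pow(446, Rational(1, 2))), Pow(Add(38382, 41893), -1)) = Mul(Add(-19168, Pow(446, Rational(1, 2))), Pow(80275, -1)) = Mul(Add(-19168, Pow(446, Rational(1, 2))), Rational(1, 80275)) = Add(Rational(-19168, 80275), Mul(Rational(1, 80275), Pow(446, Rational(1, 2))))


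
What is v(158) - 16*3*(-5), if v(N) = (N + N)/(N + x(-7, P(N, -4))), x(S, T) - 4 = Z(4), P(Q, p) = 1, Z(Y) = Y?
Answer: 20078/83 ≈ 241.90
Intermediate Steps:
x(S, T) = 8 (x(S, T) = 4 + 4 = 8)
v(N) = 2*N/(8 + N) (v(N) = (N + N)/(N + 8) = (2*N)/(8 + N) = 2*N/(8 + N))
v(158) - 16*3*(-5) = 2*158/(8 + 158) - 16*3*(-5) = 2*158/166 - 48*(-5) = 2*158*(1/166) - 1*(-240) = 158/83 + 240 = 20078/83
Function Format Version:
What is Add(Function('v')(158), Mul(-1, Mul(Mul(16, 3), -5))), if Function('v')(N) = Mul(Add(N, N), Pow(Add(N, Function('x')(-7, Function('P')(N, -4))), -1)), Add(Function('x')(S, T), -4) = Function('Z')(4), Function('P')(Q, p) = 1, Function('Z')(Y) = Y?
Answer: Rational(20078, 83) ≈ 241.90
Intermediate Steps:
Function('x')(S, T) = 8 (Function('x')(S, T) = Add(4, 4) = 8)
Function('v')(N) = Mul(2, N, Pow(Add(8, N), -1)) (Function('v')(N) = Mul(Add(N, N), Pow(Add(N, 8), -1)) = Mul(Mul(2, N), Pow(Add(8, N), -1)) = Mul(2, N, Pow(Add(8, N), -1)))
Add(Function('v')(158), Mul(-1, Mul(Mul(16, 3), -5))) = Add(Mul(2, 158, Pow(Add(8, 158), -1)), Mul(-1, Mul(Mul(16, 3), -5))) = Add(Mul(2, 158, Pow(166, -1)), Mul(-1, Mul(48, -5))) = Add(Mul(2, 158, Rational(1, 166)), Mul(-1, -240)) = Add(Rational(158, 83), 240) = Rational(20078, 83)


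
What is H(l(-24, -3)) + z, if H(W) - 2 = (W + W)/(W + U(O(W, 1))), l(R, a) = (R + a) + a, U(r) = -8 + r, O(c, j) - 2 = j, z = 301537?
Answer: 2110785/7 ≈ 3.0154e+5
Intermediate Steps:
O(c, j) = 2 + j
l(R, a) = R + 2*a
H(W) = 2 + 2*W/(-5 + W) (H(W) = 2 + (W + W)/(W + (-8 + (2 + 1))) = 2 + (2*W)/(W + (-8 + 3)) = 2 + (2*W)/(W - 5) = 2 + (2*W)/(-5 + W) = 2 + 2*W/(-5 + W))
H(l(-24, -3)) + z = 2*(-5 + 2*(-24 + 2*(-3)))/(-5 + (-24 + 2*(-3))) + 301537 = 2*(-5 + 2*(-24 - 6))/(-5 + (-24 - 6)) + 301537 = 2*(-5 + 2*(-30))/(-5 - 30) + 301537 = 2*(-5 - 60)/(-35) + 301537 = 2*(-1/35)*(-65) + 301537 = 26/7 + 301537 = 2110785/7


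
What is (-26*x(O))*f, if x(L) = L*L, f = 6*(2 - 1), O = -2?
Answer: -624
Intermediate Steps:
f = 6 (f = 6*1 = 6)
x(L) = L²
(-26*x(O))*f = -26*(-2)²*6 = -26*4*6 = -104*6 = -624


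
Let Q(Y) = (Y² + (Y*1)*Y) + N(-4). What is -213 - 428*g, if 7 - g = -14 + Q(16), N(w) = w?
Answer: 208223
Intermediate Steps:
Q(Y) = -4 + 2*Y² (Q(Y) = (Y² + (Y*1)*Y) - 4 = (Y² + Y*Y) - 4 = (Y² + Y²) - 4 = 2*Y² - 4 = -4 + 2*Y²)
g = -487 (g = 7 - (-14 + (-4 + 2*16²)) = 7 - (-14 + (-4 + 2*256)) = 7 - (-14 + (-4 + 512)) = 7 - (-14 + 508) = 7 - 1*494 = 7 - 494 = -487)
-213 - 428*g = -213 - 428*(-487) = -213 + 208436 = 208223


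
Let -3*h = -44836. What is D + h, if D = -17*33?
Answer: 43153/3 ≈ 14384.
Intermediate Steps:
h = 44836/3 (h = -⅓*(-44836) = 44836/3 ≈ 14945.)
D = -561
D + h = -561 + 44836/3 = 43153/3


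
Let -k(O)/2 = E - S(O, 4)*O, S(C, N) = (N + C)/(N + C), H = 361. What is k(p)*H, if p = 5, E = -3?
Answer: 5776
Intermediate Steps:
S(C, N) = 1 (S(C, N) = (C + N)/(C + N) = 1)
k(O) = 6 + 2*O (k(O) = -2*(-3 - O) = 6 + 2*O)
k(p)*H = (6 + 2*5)*361 = (6 + 10)*361 = 16*361 = 5776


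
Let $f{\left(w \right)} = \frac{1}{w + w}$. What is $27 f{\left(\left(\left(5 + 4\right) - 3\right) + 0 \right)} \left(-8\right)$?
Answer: $-18$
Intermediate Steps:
$f{\left(w \right)} = \frac{1}{2 w}$
$27 f{\left(\left(\left(5 + 4\right) - 3\right) + 0 \right)} \left(-8\right) = 27 \frac{1}{2 \left(\left(\left(5 + 4\right) - 3\right) + 0\right)} \left(-8\right) = 27 \frac{1}{2 \left(\left(9 - 3\right) + 0\right)} \left(-8\right) = 27 \frac{1}{2 \left(6 + 0\right)} \left(-8\right) = 27 \frac{1}{2 \cdot 6} \left(-8\right) = 27 \cdot \frac{1}{2} \cdot \frac{1}{6} \left(-8\right) = 27 \cdot \frac{1}{12} \left(-8\right) = \frac{9}{4} \left(-8\right) = -18$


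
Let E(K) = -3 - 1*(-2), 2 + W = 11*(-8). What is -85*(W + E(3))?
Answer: 7735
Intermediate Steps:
W = -90 (W = -2 + 11*(-8) = -2 - 88 = -90)
E(K) = -1 (E(K) = -3 + 2 = -1)
-85*(W + E(3)) = -85*(-90 - 1) = -85*(-91) = 7735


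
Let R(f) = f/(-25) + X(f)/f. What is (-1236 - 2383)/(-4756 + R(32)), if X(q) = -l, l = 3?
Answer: 2895200/3805899 ≈ 0.76071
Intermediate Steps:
X(q) = -3 (X(q) = -1*3 = -3)
R(f) = -3/f - f/25 (R(f) = f/(-25) - 3/f = f*(-1/25) - 3/f = -f/25 - 3/f = -3/f - f/25)
(-1236 - 2383)/(-4756 + R(32)) = (-1236 - 2383)/(-4756 + (-3/32 - 1/25*32)) = -3619/(-4756 + (-3*1/32 - 32/25)) = -3619/(-4756 + (-3/32 - 32/25)) = -3619/(-4756 - 1099/800) = -3619/(-3805899/800) = -3619*(-800/3805899) = 2895200/3805899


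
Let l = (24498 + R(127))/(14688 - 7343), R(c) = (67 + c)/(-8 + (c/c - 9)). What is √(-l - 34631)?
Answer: I*√29895816536430/29380 ≈ 186.1*I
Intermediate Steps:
R(c) = -67/16 - c/16 (R(c) = (67 + c)/(-8 + (1 - 9)) = (67 + c)/(-8 - 8) = (67 + c)/(-16) = (67 + c)*(-1/16) = -67/16 - c/16)
l = 195887/58760 (l = (24498 + (-67/16 - 1/16*127))/(14688 - 7343) = (24498 + (-67/16 - 127/16))/7345 = (24498 - 97/8)*(1/7345) = (195887/8)*(1/7345) = 195887/58760 ≈ 3.3337)
√(-l - 34631) = √(-1*195887/58760 - 34631) = √(-195887/58760 - 34631) = √(-2035113447/58760) = I*√29895816536430/29380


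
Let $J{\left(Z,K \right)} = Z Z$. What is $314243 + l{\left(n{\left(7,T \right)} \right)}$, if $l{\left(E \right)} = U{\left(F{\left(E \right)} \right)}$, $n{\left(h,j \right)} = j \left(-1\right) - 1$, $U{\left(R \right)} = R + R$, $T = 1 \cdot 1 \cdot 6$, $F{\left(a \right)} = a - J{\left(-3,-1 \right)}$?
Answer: $314211$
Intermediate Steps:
$J{\left(Z,K \right)} = Z^{2}$
$F{\left(a \right)} = -9 + a$ ($F{\left(a \right)} = a - \left(-3\right)^{2} = a - 9 = -9 + a$)
$T = 6$ ($T = 1 \cdot 6 = 6$)
$U{\left(R \right)} = 2 R$
$n{\left(h,j \right)} = -1 - j$ ($n{\left(h,j \right)} = - j - 1 = -1 - j$)
$l{\left(E \right)} = -18 + 2 E$ ($l{\left(E \right)} = 2 \left(-9 + E\right) = -18 + 2 E$)
$314243 + l{\left(n{\left(7,T \right)} \right)} = 314243 - \left(18 - 2 \left(-1 - 6\right)\right) = 314243 + \left(-18 + 2 \left(-7\right)\right) = 314243 - 32 = 314211$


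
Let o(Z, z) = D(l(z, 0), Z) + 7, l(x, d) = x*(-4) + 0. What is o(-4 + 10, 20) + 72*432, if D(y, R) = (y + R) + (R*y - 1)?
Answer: 30556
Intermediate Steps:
l(x, d) = -4*x (l(x, d) = -4*x + 0 = -4*x)
D(y, R) = -1 + R + y + R*y (D(y, R) = (R + y) + (-1 + R*y) = -1 + R + y + R*y)
o(Z, z) = 6 + Z - 4*z - 4*Z*z (o(Z, z) = (-1 + Z - 4*z + Z*(-4*z)) + 7 = (-1 + Z - 4*z - 4*Z*z) + 7 = 6 + Z - 4*z - 4*Z*z)
o(-4 + 10, 20) + 72*432 = (6 + (-4 + 10) - 4*20 - 4*(-4 + 10)*20) + 72*432 = (6 + 6 - 80 - 4*6*20) + 31104 = (6 + 6 - 80 - 480) + 31104 = -548 + 31104 = 30556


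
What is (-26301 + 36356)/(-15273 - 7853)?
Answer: -10055/23126 ≈ -0.43479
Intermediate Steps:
(-26301 + 36356)/(-15273 - 7853) = 10055/(-23126) = 10055*(-1/23126) = -10055/23126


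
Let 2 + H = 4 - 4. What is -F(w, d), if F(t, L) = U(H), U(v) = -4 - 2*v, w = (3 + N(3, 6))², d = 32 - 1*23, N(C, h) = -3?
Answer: 0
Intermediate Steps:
d = 9 (d = 32 - 23 = 9)
w = 0 (w = (3 - 3)² = 0² = 0)
H = -2 (H = -2 + (4 - 4) = -2 + 0 = -2)
F(t, L) = 0 (F(t, L) = -4 - 2*(-2) = -4 + 4 = 0)
-F(w, d) = -1*0 = 0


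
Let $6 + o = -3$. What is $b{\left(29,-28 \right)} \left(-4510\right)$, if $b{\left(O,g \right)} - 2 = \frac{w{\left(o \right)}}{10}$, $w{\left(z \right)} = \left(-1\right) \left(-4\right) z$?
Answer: $7216$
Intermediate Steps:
$o = -9$ ($o = -6 - 3 = -9$)
$w{\left(z \right)} = 4 z$
$b{\left(O,g \right)} = - \frac{8}{5}$ ($b{\left(O,g \right)} = 2 + \frac{4 \left(-9\right)}{10} = 2 - \frac{18}{5} = - \frac{8}{5}$)
$b{\left(29,-28 \right)} \left(-4510\right) = \left(- \frac{8}{5}\right) \left(-4510\right) = 7216$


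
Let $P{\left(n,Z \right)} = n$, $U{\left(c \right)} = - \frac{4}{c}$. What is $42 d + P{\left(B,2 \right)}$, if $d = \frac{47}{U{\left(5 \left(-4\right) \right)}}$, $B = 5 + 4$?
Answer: $9879$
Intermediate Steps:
$B = 9$
$d = 235$ ($d = \frac{47}{\left(-4\right) \frac{1}{5 \left(-4\right)}} = \frac{47}{\left(-4\right) \frac{1}{-20}} = \frac{47}{\left(-4\right) \left(- \frac{1}{20}\right)} = 47 \frac{1}{\frac{1}{5}} = 47 \cdot 5 = 235$)
$42 d + P{\left(B,2 \right)} = 42 \cdot 235 + 9 = 9870 + 9 = 9879$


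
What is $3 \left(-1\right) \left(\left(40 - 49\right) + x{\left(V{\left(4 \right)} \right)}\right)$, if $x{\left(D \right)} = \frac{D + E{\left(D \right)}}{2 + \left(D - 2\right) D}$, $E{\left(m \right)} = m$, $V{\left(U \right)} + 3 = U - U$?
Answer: $\frac{477}{17} \approx 28.059$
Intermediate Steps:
$V{\left(U \right)} = -3$ ($V{\left(U \right)} = -3 + \left(U - U\right) = -3 + 0 = -3$)
$x{\left(D \right)} = \frac{2 D}{2 + D \left(-2 + D\right)}$ ($x{\left(D \right)} = \frac{D + D}{2 + \left(D - 2\right) D} = \frac{2 D}{2 + \left(-2 + D\right) D} = \frac{2 D}{2 + D \left(-2 + D\right)}$)
$3 \left(-1\right) \left(\left(40 - 49\right) + x{\left(V{\left(4 \right)} \right)}\right) = 3 \left(-1\right) \left(\left(40 - 49\right) + 2 \left(-3\right) \frac{1}{2 + \left(-3\right)^{2} - -6}\right) = - 3 \left(-9 + 2 \left(-3\right) \frac{1}{2 + 9 + 6}\right) = - 3 \left(-9 + 2 \left(-3\right) \frac{1}{17}\right) = - 3 \left(-9 - \frac{6}{17}\right) = \left(-3\right) \left(- \frac{159}{17}\right) = \frac{477}{17}$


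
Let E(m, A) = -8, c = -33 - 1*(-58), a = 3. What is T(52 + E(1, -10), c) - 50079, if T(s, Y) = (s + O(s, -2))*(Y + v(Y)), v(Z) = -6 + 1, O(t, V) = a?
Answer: -49139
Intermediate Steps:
O(t, V) = 3
c = 25 (c = -33 + 58 = 25)
v(Z) = -5
T(s, Y) = (-5 + Y)*(3 + s) (T(s, Y) = (s + 3)*(Y - 5) = (3 + s)*(-5 + Y) = (-5 + Y)*(3 + s))
T(52 + E(1, -10), c) - 50079 = (-15 - 5*(52 - 8) + 3*25 + 25*(52 - 8)) - 50079 = (-15 - 5*44 + 75 + 25*44) - 50079 = (-15 - 220 + 75 + 1100) - 50079 = 940 - 50079 = -49139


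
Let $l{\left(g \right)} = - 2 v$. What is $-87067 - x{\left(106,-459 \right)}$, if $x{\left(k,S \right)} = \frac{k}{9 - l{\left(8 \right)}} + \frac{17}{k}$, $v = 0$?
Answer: $- \frac{83073307}{954} \approx -87079.0$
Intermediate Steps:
$l{\left(g \right)} = 0$ ($l{\left(g \right)} = \left(-2\right) 0 = 0$)
$x{\left(k,S \right)} = \frac{17}{k} + \frac{k}{9}$ ($x{\left(k,S \right)} = \frac{k}{9 - 0} + \frac{17}{k} = \frac{k}{9 + 0} + \frac{17}{k} = \frac{k}{9} + \frac{17}{k} = \frac{17}{k} + \frac{k}{9}$)
$-87067 - x{\left(106,-459 \right)} = -87067 - \left(\frac{17}{106} + \frac{1}{9} \cdot 106\right) = -87067 - \left(17 \cdot \frac{1}{106} + \frac{106}{9}\right) = -87067 - \left(\frac{17}{106} + \frac{106}{9}\right) = -87067 - \frac{11389}{954} = - \frac{83073307}{954}$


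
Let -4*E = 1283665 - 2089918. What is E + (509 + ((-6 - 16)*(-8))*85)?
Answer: 868129/4 ≈ 2.1703e+5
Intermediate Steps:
E = 806253/4 (E = -(1283665 - 2089918)/4 = -1/4*(-806253) = 806253/4 ≈ 2.0156e+5)
E + (509 + ((-6 - 16)*(-8))*85) = 806253/4 + (509 + ((-6 - 16)*(-8))*85) = 806253/4 + (509 - 22*(-8)*85) = 806253/4 + (509 + 176*85) = 806253/4 + (509 + 14960) = 806253/4 + 15469 = 868129/4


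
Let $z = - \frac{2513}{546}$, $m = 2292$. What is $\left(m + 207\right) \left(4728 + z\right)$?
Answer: $\frac{306898025}{26} \approx 1.1804 \cdot 10^{7}$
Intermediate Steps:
$z = - \frac{359}{78}$ ($z = \left(-2513\right) \frac{1}{546} = - \frac{359}{78} \approx -4.6026$)
$\left(m + 207\right) \left(4728 + z\right) = \left(2292 + 207\right) \left(4728 - \frac{359}{78}\right) = 2499 \cdot \frac{368425}{78} = \frac{306898025}{26}$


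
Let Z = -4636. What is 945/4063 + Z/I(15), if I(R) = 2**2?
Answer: -4708072/4063 ≈ -1158.8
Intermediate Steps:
I(R) = 4
945/4063 + Z/I(15) = 945/4063 - 4636/4 = 945*(1/4063) - 4636*1/4 = 945/4063 - 1159 = -4708072/4063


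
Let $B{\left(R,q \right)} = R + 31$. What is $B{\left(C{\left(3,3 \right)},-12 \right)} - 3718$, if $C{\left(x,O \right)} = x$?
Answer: $-3684$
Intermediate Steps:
$B{\left(R,q \right)} = 31 + R$
$B{\left(C{\left(3,3 \right)},-12 \right)} - 3718 = \left(31 + 3\right) - 3718 = 34 - 3718 = -3684$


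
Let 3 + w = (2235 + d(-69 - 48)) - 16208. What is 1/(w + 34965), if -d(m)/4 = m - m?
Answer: 1/20989 ≈ 4.7644e-5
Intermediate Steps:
d(m) = 0 (d(m) = -4*(m - m) = -4*0 = 0)
w = -13976 (w = -3 + ((2235 + 0) - 16208) = -3 + (2235 - 16208) = -3 - 13973 = -13976)
1/(w + 34965) = 1/(-13976 + 34965) = 1/20989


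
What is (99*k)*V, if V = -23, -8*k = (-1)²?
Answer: 2277/8 ≈ 284.63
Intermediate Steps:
k = -⅛ (k = -⅛*(-1)² = -⅛*1 = -⅛ ≈ -0.12500)
(99*k)*V = (99*(-⅛))*(-23) = -99/8*(-23) = 2277/8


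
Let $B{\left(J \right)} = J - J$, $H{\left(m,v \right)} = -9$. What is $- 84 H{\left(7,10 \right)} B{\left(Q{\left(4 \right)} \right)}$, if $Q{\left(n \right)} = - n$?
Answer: $0$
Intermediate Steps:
$B{\left(J \right)} = 0$
$- 84 H{\left(7,10 \right)} B{\left(Q{\left(4 \right)} \right)} = \left(-84\right) \left(-9\right) 0 = 756 \cdot 0 = 0$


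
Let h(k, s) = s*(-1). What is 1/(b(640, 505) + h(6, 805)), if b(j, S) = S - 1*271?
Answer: -1/571 ≈ -0.0017513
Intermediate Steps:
h(k, s) = -s
b(j, S) = -271 + S (b(j, S) = S - 271 = -271 + S)
1/(b(640, 505) + h(6, 805)) = 1/((-271 + 505) - 1*805) = 1/(234 - 805) = 1/(-571) = -1/571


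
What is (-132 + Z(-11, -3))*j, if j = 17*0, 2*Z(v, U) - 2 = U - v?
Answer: 0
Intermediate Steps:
Z(v, U) = 1 + U/2 - v/2 (Z(v, U) = 1 + (U - v)/2 = 1 + (U/2 - v/2) = 1 + U/2 - v/2)
j = 0
(-132 + Z(-11, -3))*j = (-132 + (1 + (1/2)*(-3) - 1/2*(-11)))*0 = (-132 + (1 - 3/2 + 11/2))*0 = (-132 + 5)*0 = -127*0 = 0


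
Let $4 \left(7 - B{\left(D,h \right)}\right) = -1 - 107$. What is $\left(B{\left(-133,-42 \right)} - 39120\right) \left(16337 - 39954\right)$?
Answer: $923094062$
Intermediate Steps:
$B{\left(D,h \right)} = 34$ ($B{\left(D,h \right)} = 7 - \frac{-1 - 107}{4} = 7 - -27 = 7 + 27 = 34$)
$\left(B{\left(-133,-42 \right)} - 39120\right) \left(16337 - 39954\right) = \left(34 - 39120\right) \left(16337 - 39954\right) = \left(-39086\right) \left(-23617\right) = 923094062$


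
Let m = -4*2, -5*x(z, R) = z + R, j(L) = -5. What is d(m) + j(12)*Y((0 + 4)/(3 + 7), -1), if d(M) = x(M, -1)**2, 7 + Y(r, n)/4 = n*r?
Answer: 3781/25 ≈ 151.24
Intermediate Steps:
x(z, R) = -R/5 - z/5 (x(z, R) = -(z + R)/5 = -(R + z)/5 = -R/5 - z/5)
Y(r, n) = -28 + 4*n*r (Y(r, n) = -28 + 4*(n*r) = -28 + 4*n*r)
m = -8
d(M) = (1/5 - M/5)**2 (d(M) = (-1/5*(-1) - M/5)**2 = (1/5 - M/5)**2)
d(m) + j(12)*Y((0 + 4)/(3 + 7), -1) = (-1 - 8)**2/25 - 5*(-28 + 4*(-1)*((0 + 4)/(3 + 7))) = (1/25)*(-9)**2 - 5*(-28 + 4*(-1)*(4/10)) = (1/25)*81 - 5*(-28 + 4*(-1)*(4*(1/10))) = 81/25 - 5*(-28 + 4*(-1)*(2/5)) = 81/25 - 5*(-28 - 8/5) = 81/25 - 5*(-148/5) = 81/25 + 148 = 3781/25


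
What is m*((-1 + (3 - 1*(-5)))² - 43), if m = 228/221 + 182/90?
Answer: 60742/3315 ≈ 18.323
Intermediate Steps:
m = 30371/9945 (m = 228*(1/221) + 182*(1/90) = 228/221 + 91/45 = 30371/9945 ≈ 3.0539)
m*((-1 + (3 - 1*(-5)))² - 43) = 30371*((-1 + (3 - 1*(-5)))² - 43)/9945 = 30371*((-1 + (3 + 5))² - 43)/9945 = 30371*((-1 + 8)² - 43)/9945 = 30371*(7² - 43)/9945 = 30371*(49 - 43)/9945 = (30371/9945)*6 = 60742/3315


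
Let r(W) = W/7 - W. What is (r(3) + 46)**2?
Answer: 92416/49 ≈ 1886.0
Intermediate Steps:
r(W) = -6*W/7 (r(W) = W*(1/7) - W = W/7 - W = -6*W/7)
(r(3) + 46)**2 = (-6/7*3 + 46)**2 = (-18/7 + 46)**2 = (304/7)**2 = 92416/49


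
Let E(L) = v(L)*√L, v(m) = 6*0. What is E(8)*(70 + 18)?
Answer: 0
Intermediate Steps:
v(m) = 0
E(L) = 0 (E(L) = 0*√L = 0)
E(8)*(70 + 18) = 0*(70 + 18) = 0*88 = 0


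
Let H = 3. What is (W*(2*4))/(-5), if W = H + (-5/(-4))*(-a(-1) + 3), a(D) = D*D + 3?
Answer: -14/5 ≈ -2.8000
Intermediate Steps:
a(D) = 3 + D**2 (a(D) = D**2 + 3 = 3 + D**2)
W = 7/4 (W = 3 + (-5/(-4))*(-(3 + (-1)**2) + 3) = 3 + (-5*(-1/4))*(-(3 + 1) + 3) = 3 + 5*(-1*4 + 3)/4 = 3 + 5*(-4 + 3)/4 = 3 + (5/4)*(-1) = 3 - 5/4 = 7/4 ≈ 1.7500)
(W*(2*4))/(-5) = (7*(2*4)/4)/(-5) = ((7/4)*8)*(-1/5) = 14*(-1/5) = -14/5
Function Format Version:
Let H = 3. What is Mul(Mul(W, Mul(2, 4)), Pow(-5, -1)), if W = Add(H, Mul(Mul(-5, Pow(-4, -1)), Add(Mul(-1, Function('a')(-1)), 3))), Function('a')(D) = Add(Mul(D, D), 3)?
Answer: Rational(-14, 5) ≈ -2.8000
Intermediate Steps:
Function('a')(D) = Add(3, Pow(D, 2)) (Function('a')(D) = Add(Pow(D, 2), 3) = Add(3, Pow(D, 2)))
W = Rational(7, 4) (W = Add(3, Mul(Mul(-5, Pow(-4, -1)), Add(Mul(-1, Add(3, Pow(-1, 2))), 3))) = Add(3, Mul(Mul(-5, Rational(-1, 4)), Add(Mul(-1, Add(3, 1)), 3))) = Add(3, Mul(Rational(5, 4), Add(Mul(-1, 4), 3))) = Add(3, Mul(Rational(5, 4), Add(-4, 3))) = Add(3, Mul(Rational(5, 4), -1)) = Add(3, Rational(-5, 4)) = Rational(7, 4) ≈ 1.7500)
Mul(Mul(W, Mul(2, 4)), Pow(-5, -1)) = Mul(Mul(Rational(7, 4), Mul(2, 4)), Pow(-5, -1)) = Mul(Mul(Rational(7, 4), 8), Rational(-1, 5)) = Mul(14, Rational(-1, 5)) = Rational(-14, 5)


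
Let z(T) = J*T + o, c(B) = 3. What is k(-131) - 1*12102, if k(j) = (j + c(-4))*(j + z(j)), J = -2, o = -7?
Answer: -27974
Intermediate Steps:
z(T) = -7 - 2*T (z(T) = -2*T - 7 = -7 - 2*T)
k(j) = (-7 - j)*(3 + j) (k(j) = (j + 3)*(j + (-7 - 2*j)) = (3 + j)*(-7 - j) = (-7 - j)*(3 + j))
k(-131) - 1*12102 = (-21 - 1*(-131)² - 10*(-131)) - 1*12102 = (-21 - 1*17161 + 1310) - 12102 = (-21 - 17161 + 1310) - 12102 = -15872 - 12102 = -27974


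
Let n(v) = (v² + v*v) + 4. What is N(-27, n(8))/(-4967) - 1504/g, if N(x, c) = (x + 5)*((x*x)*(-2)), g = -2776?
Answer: -10196576/1723549 ≈ -5.9160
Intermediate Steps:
n(v) = 4 + 2*v² (n(v) = (v² + v²) + 4 = 2*v² + 4 = 4 + 2*v²)
N(x, c) = -2*x²*(5 + x) (N(x, c) = (5 + x)*(x²*(-2)) = (5 + x)*(-2*x²) = -2*x²*(5 + x))
N(-27, n(8))/(-4967) - 1504/g = (2*(-27)²*(-5 - 1*(-27)))/(-4967) - 1504/(-2776) = (2*729*(-5 + 27))*(-1/4967) - 1504*(-1/2776) = (2*729*22)*(-1/4967) + 188/347 = 32076*(-1/4967) + 188/347 = -32076/4967 + 188/347 = -10196576/1723549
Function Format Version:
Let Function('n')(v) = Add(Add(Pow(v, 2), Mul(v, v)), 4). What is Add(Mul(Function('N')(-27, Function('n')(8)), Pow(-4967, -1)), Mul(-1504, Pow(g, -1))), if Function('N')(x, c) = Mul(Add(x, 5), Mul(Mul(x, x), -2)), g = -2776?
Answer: Rational(-10196576, 1723549) ≈ -5.9160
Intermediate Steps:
Function('n')(v) = Add(4, Mul(2, Pow(v, 2))) (Function('n')(v) = Add(Add(Pow(v, 2), Pow(v, 2)), 4) = Add(Mul(2, Pow(v, 2)), 4) = Add(4, Mul(2, Pow(v, 2))))
Function('N')(x, c) = Mul(-2, Pow(x, 2), Add(5, x)) (Function('N')(x, c) = Mul(Add(5, x), Mul(Pow(x, 2), -2)) = Mul(Add(5, x), Mul(-2, Pow(x, 2))) = Mul(-2, Pow(x, 2), Add(5, x)))
Add(Mul(Function('N')(-27, Function('n')(8)), Pow(-4967, -1)), Mul(-1504, Pow(g, -1))) = Add(Mul(Mul(2, Pow(-27, 2), Add(-5, Mul(-1, -27))), Pow(-4967, -1)), Mul(-1504, Pow(-2776, -1))) = Add(Mul(Mul(2, 729, Add(-5, 27)), Rational(-1, 4967)), Mul(-1504, Rational(-1, 2776))) = Add(Mul(Mul(2, 729, 22), Rational(-1, 4967)), Rational(188, 347)) = Add(Mul(32076, Rational(-1, 4967)), Rational(188, 347)) = Add(Rational(-32076, 4967), Rational(188, 347)) = Rational(-10196576, 1723549)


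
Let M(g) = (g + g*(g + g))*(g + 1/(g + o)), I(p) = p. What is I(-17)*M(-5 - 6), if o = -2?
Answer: 565488/13 ≈ 43499.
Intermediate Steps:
M(g) = (g + 1/(-2 + g))*(g + 2*g**2) (M(g) = (g + g*(g + g))*(g + 1/(g - 2)) = (g + g*(2*g))*(g + 1/(-2 + g)) = (g + 2*g**2)*(g + 1/(-2 + g)) = (g + 1/(-2 + g))*(g + 2*g**2))
I(-17)*M(-5 - 6) = -17*((-5 - 6) - 3*(-5 - 6)**3 + 2*(-5 - 6)**4)/(-2 + (-5 - 6)) = -17*(-11 - 3*(-11)**3 + 2*(-11)**4)/(-2 - 11) = -17*(-11 - 3*(-1331) + 2*14641)/(-13) = -(-17)*(-11 + 3993 + 29282)/13 = -(-17)*33264/13 = -17*(-33264/13) = 565488/13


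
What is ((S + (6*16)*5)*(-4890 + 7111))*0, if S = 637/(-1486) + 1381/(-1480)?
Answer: 0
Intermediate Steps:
S = -1497463/1099640 (S = 637*(-1/1486) + 1381*(-1/1480) = -637/1486 - 1381/1480 = -1497463/1099640 ≈ -1.3618)
((S + (6*16)*5)*(-4890 + 7111))*0 = ((-1497463/1099640 + (6*16)*5)*(-4890 + 7111))*0 = ((-1497463/1099640 + 96*5)*2221)*0 = ((-1497463/1099640 + 480)*2221)*0 = ((526329737/1099640)*2221)*0 = (1168978345877/1099640)*0 = 0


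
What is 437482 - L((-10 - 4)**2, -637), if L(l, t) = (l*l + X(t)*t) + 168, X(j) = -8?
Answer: 393802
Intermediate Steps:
L(l, t) = 168 + l**2 - 8*t (L(l, t) = (l*l - 8*t) + 168 = (l**2 - 8*t) + 168 = 168 + l**2 - 8*t)
437482 - L((-10 - 4)**2, -637) = 437482 - (168 + ((-10 - 4)**2)**2 - 8*(-637)) = 437482 - (168 + ((-14)**2)**2 + 5096) = 437482 - (168 + 196**2 + 5096) = 437482 - (168 + 38416 + 5096) = 437482 - 1*43680 = 437482 - 43680 = 393802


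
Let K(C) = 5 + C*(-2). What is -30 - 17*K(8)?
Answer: 157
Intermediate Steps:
K(C) = 5 - 2*C
-30 - 17*K(8) = -30 - 17*(5 - 2*8) = -30 - 17*(5 - 16) = -30 - 17*(-11) = -30 + 187 = 157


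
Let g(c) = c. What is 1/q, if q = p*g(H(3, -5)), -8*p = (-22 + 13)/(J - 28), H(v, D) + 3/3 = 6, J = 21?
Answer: -56/45 ≈ -1.2444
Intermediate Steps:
H(v, D) = 5 (H(v, D) = -1 + 6 = 5)
p = -9/56 (p = -(-22 + 13)/(8*(21 - 28)) = -(-9)/(8*(-7)) = -(-9)*(-1)/(8*7) = -⅛*9/7 = -9/56 ≈ -0.16071)
q = -45/56 (q = -9/56*5 = -45/56 ≈ -0.80357)
1/q = 1/(-45/56) = -56/45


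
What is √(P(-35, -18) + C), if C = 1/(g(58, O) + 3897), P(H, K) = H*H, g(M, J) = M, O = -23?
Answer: 2*√4790371145/3955 ≈ 35.000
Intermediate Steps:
P(H, K) = H²
C = 1/3955 (C = 1/(58 + 3897) = 1/3955 ≈ 0.00025284)
√(P(-35, -18) + C) = √((-35)² + 1/3955) = √(1225 + 1/3955) = √(4844876/3955) = 2*√4790371145/3955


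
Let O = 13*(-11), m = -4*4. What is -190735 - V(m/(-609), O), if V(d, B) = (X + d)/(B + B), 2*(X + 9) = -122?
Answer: -116157764/609 ≈ -1.9074e+5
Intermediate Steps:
X = -70 (X = -9 + (½)*(-122) = -9 - 61 = -70)
m = -16
O = -143
V(d, B) = (-70 + d)/(2*B) (V(d, B) = (-70 + d)/(B + B) = (-70 + d)/((2*B)) = (-70 + d)*(1/(2*B)) = (-70 + d)/(2*B))
-190735 - V(m/(-609), O) = -190735 - (-70 - 16/(-609))/(2*(-143)) = -190735 - (-1)*(-70 - 16*(-1/609))/(2*143) = -190735 - (-1)*(-70 + 16/609)/(2*143) = -190735 - (-1)*(-42614)/(2*143*609) = -190735 - 1*149/609 = -190735 - 149/609 = -116157764/609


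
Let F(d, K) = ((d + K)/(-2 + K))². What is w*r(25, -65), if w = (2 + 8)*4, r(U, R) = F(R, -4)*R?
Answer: -343850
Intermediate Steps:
F(d, K) = (K + d)²/(-2 + K)² (F(d, K) = ((K + d)/(-2 + K))² = (K + d)²/(-2 + K)²)
r(U, R) = R*(-4 + R)²/36 (r(U, R) = ((-4 + R)²/(-2 - 4)²)*R = ((-4 + R)²/(-6)²)*R = ((-4 + R)²/36)*R = R*(-4 + R)²/36)
w = 40 (w = 10*4 = 40)
w*r(25, -65) = 40*((1/36)*(-65)*(-4 - 65)²) = 40*((1/36)*(-65)*(-69)²) = 40*((1/36)*(-65)*4761) = 40*(-34385/4) = -343850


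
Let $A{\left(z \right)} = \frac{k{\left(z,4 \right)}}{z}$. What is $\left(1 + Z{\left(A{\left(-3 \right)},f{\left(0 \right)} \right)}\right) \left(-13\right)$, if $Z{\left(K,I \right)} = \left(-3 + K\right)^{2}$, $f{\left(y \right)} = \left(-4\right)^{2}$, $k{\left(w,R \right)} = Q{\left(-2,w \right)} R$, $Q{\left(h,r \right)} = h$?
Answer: $- \frac{130}{9} \approx -14.444$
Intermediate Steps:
$k{\left(w,R \right)} = - 2 R$
$A{\left(z \right)} = - \frac{8}{z}$ ($A{\left(z \right)} = \frac{\left(-2\right) 4}{z} = - \frac{8}{z}$)
$f{\left(y \right)} = 16$
$\left(1 + Z{\left(A{\left(-3 \right)},f{\left(0 \right)} \right)}\right) \left(-13\right) = \left(1 + \left(-3 - \frac{8}{-3}\right)^{2}\right) \left(-13\right) = \left(1 + \left(-3 - - \frac{8}{3}\right)^{2}\right) \left(-13\right) = \left(1 + \left(-3 + \frac{8}{3}\right)^{2}\right) \left(-13\right) = \left(1 + \left(- \frac{1}{3}\right)^{2}\right) \left(-13\right) = \left(1 + \frac{1}{9}\right) \left(-13\right) = \frac{10}{9} \left(-13\right) = - \frac{130}{9}$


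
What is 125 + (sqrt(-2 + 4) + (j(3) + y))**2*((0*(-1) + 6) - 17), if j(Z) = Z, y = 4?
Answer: -436 - 154*sqrt(2) ≈ -653.79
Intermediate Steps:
125 + (sqrt(-2 + 4) + (j(3) + y))**2*((0*(-1) + 6) - 17) = 125 + (sqrt(-2 + 4) + (3 + 4))**2*((0*(-1) + 6) - 17) = 125 + (sqrt(2) + 7)**2*((0 + 6) - 17) = 125 + (7 + sqrt(2))**2*(6 - 17) = 125 + (7 + sqrt(2))**2*(-11) = 125 - 11*(7 + sqrt(2))**2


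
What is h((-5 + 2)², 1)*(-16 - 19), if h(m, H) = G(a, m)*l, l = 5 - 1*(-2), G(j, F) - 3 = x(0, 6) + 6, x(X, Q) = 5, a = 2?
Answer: -3430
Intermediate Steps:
G(j, F) = 14 (G(j, F) = 3 + (5 + 6) = 3 + 11 = 14)
l = 7 (l = 5 + 2 = 7)
h(m, H) = 98 (h(m, H) = 14*7 = 98)
h((-5 + 2)², 1)*(-16 - 19) = 98*(-16 - 19) = 98*(-35) = -3430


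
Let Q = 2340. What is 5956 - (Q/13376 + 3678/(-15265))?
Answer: 304034298167/51046160 ≈ 5956.1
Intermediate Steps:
5956 - (Q/13376 + 3678/(-15265)) = 5956 - (2340/13376 + 3678/(-15265)) = 5956 - (2340*(1/13376) + 3678*(-1/15265)) = 5956 - (585/3344 - 3678/15265) = 5956 - 1*(-3369207/51046160) = 5956 + 3369207/51046160 = 304034298167/51046160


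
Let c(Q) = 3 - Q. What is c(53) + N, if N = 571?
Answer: 521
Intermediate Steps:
c(53) + N = (3 - 1*53) + 571 = (3 - 53) + 571 = -50 + 571 = 521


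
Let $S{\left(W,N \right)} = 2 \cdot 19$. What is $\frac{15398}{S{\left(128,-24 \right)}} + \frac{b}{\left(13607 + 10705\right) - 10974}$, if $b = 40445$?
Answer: $\frac{5445143}{13338} \approx 408.24$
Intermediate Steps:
$S{\left(W,N \right)} = 38$
$\frac{15398}{S{\left(128,-24 \right)}} + \frac{b}{\left(13607 + 10705\right) - 10974} = \frac{15398}{38} + \frac{40445}{\left(13607 + 10705\right) - 10974} = 15398 \cdot \frac{1}{38} + \frac{40445}{24312 - 10974} = \frac{7699}{19} + \frac{40445}{13338} = \frac{5445143}{13338}$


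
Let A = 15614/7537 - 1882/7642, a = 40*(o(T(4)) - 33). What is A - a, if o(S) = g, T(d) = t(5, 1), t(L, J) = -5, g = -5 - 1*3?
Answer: 47282727057/28798877 ≈ 1641.8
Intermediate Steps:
g = -8 (g = -5 - 3 = -8)
T(d) = -5
o(S) = -8
a = -1640 (a = 40*(-8 - 33) = 40*(-41) = -1640)
A = 52568777/28798877 (A = 15614*(1/7537) - 1882*1/7642 = 15614/7537 - 941/3821 = 52568777/28798877 ≈ 1.8254)
A - a = 52568777/28798877 - 1*(-1640) = 52568777/28798877 + 1640 = 47282727057/28798877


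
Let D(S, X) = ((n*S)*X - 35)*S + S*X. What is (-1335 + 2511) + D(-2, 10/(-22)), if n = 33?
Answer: 13056/11 ≈ 1186.9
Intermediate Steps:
D(S, X) = S*X + S*(-35 + 33*S*X) (D(S, X) = ((33*S)*X - 35)*S + S*X = (33*S*X - 35)*S + S*X = (-35 + 33*S*X)*S + S*X = S*(-35 + 33*S*X) + S*X = S*X + S*(-35 + 33*S*X))
(-1335 + 2511) + D(-2, 10/(-22)) = (-1335 + 2511) - 2*(-35 + 10/(-22) + 33*(-2)*(10/(-22))) = 1176 - 2*(-35 + 10*(-1/22) + 33*(-2)*(10*(-1/22))) = 1176 - 2*(-35 - 5/11 + 33*(-2)*(-5/11)) = 1176 - 2*(-35 - 5/11 + 30) = 1176 - 2*(-60/11) = 1176 + 120/11 = 13056/11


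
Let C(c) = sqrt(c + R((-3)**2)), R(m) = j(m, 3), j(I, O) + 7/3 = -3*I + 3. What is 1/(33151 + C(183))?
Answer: 99453/3296965933 - sqrt(1410)/3296965933 ≈ 3.0154e-5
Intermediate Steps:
j(I, O) = 2/3 - 3*I (j(I, O) = -7/3 + (-3*I + 3) = -7/3 + (3 - 3*I) = 2/3 - 3*I)
R(m) = 2/3 - 3*m
C(c) = sqrt(-79/3 + c) (C(c) = sqrt(c + (2/3 - 3*(-3)**2)) = sqrt(c + (2/3 - 3*9)) = sqrt(c + (2/3 - 27)) = sqrt(c - 79/3) = sqrt(-79/3 + c))
1/(33151 + C(183)) = 1/(33151 + sqrt(-237 + 9*183)/3) = 1/(33151 + sqrt(-237 + 1647)/3) = 1/(33151 + sqrt(1410)/3)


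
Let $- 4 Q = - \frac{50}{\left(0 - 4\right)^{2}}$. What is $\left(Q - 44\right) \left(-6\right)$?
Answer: $\frac{4149}{16} \approx 259.31$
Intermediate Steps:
$Q = \frac{25}{32}$ ($Q = - \frac{\left(-50\right) \frac{1}{\left(0 - 4\right)^{2}}}{4} = - \frac{\left(-50\right) \frac{1}{\left(-4\right)^{2}}}{4} = - \frac{\left(-50\right) \frac{1}{16}}{4} = \left(- \frac{1}{4}\right) \left(- \frac{25}{8}\right) = \frac{25}{32} \approx 0.78125$)
$\left(Q - 44\right) \left(-6\right) = \left(\frac{25}{32} - 44\right) \left(-6\right) = \left(- \frac{1383}{32}\right) \left(-6\right) = \frac{4149}{16}$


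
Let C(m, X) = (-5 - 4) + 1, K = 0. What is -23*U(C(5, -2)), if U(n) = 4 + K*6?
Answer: -92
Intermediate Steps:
C(m, X) = -8 (C(m, X) = -9 + 1 = -8)
U(n) = 4 (U(n) = 4 + 0*6 = 4 + 0 = 4)
-23*U(C(5, -2)) = -23*4 = -92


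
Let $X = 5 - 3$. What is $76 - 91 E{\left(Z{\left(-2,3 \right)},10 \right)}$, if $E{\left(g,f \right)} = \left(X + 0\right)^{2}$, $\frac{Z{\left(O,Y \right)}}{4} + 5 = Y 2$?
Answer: $-288$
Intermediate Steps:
$Z{\left(O,Y \right)} = -20 + 8 Y$ ($Z{\left(O,Y \right)} = -20 + 4 Y 2 = -20 + 4 \cdot 2 Y = -20 + 8 Y$)
$X = 2$
$E{\left(g,f \right)} = 4$ ($E{\left(g,f \right)} = \left(2 + 0\right)^{2} = 2^{2} = 4$)
$76 - 91 E{\left(Z{\left(-2,3 \right)},10 \right)} = 76 - 364 = -288$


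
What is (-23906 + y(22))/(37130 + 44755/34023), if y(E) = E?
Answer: -812605332/1263318745 ≈ -0.64323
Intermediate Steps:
(-23906 + y(22))/(37130 + 44755/34023) = (-23906 + 22)/(37130 + 44755/34023) = -23884/(37130 + 44755*(1/34023)) = -23884/(37130 + 44755/34023) = -23884/1263318745/34023 = -23884*34023/1263318745 = -812605332/1263318745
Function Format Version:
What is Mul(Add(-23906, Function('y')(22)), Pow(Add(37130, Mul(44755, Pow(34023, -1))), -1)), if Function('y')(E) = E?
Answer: Rational(-812605332, 1263318745) ≈ -0.64323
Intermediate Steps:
Mul(Add(-23906, Function('y')(22)), Pow(Add(37130, Mul(44755, Pow(34023, -1))), -1)) = Mul(Add(-23906, 22), Pow(Add(37130, Mul(44755, Pow(34023, -1))), -1)) = Mul(-23884, Pow(Add(37130, Mul(44755, Rational(1, 34023))), -1)) = Mul(-23884, Pow(Add(37130, Rational(44755, 34023)), -1)) = Mul(-23884, Pow(Rational(1263318745, 34023), -1)) = Mul(-23884, Rational(34023, 1263318745)) = Rational(-812605332, 1263318745)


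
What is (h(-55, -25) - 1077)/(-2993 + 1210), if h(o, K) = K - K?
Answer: 1077/1783 ≈ 0.60404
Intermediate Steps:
h(o, K) = 0
(h(-55, -25) - 1077)/(-2993 + 1210) = (0 - 1077)/(-2993 + 1210) = -1077/(-1783) = -1077*(-1/1783) = 1077/1783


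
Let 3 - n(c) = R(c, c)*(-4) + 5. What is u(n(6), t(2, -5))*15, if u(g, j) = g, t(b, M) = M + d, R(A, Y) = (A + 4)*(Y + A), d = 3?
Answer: 7170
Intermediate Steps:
R(A, Y) = (4 + A)*(A + Y)
t(b, M) = 3 + M (t(b, M) = M + 3 = 3 + M)
n(c) = -2 + 8*c² + 32*c (n(c) = 3 - ((c² + 4*c + 4*c + c*c)*(-4) + 5) = 3 - ((c² + 4*c + 4*c + c²)*(-4) + 5) = 3 - ((2*c² + 8*c)*(-4) + 5) = 3 - ((-32*c - 8*c²) + 5) = 3 - (5 - 32*c - 8*c²) = 3 + (-5 + 8*c² + 32*c) = -2 + 8*c² + 32*c)
u(n(6), t(2, -5))*15 = (-2 + 8*6² + 32*6)*15 = (-2 + 8*36 + 192)*15 = (-2 + 288 + 192)*15 = 478*15 = 7170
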